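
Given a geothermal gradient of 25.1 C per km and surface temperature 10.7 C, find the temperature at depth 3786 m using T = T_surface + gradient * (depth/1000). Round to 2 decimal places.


Convert depth to km: 3786 / 1000 = 3.786 km
Temperature increase = gradient * depth_km = 25.1 * 3.786 = 95.03 C
Temperature at depth = T_surface + delta_T = 10.7 + 95.03
T = 105.73 C

105.73


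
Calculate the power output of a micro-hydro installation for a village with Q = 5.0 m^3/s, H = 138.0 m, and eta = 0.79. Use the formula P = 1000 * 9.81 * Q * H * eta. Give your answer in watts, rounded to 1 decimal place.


Apply the hydropower formula P = rho * g * Q * H * eta
rho * g = 1000 * 9.81 = 9810.0
P = 9810.0 * 5.0 * 138.0 * 0.79
P = 5347431.0 W

5347431.0


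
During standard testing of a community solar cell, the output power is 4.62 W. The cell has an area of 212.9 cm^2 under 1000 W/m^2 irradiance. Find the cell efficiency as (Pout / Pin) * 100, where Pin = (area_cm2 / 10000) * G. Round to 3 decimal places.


First compute the input power:
  Pin = area_cm2 / 10000 * G = 212.9 / 10000 * 1000 = 21.29 W
Then compute efficiency:
  Efficiency = (Pout / Pin) * 100 = (4.62 / 21.29) * 100
  Efficiency = 21.700%

21.700


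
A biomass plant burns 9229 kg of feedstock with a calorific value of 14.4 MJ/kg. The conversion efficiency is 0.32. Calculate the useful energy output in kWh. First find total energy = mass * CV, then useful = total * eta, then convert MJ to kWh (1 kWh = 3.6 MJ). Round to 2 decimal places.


Total energy = mass * CV = 9229 * 14.4 = 132897.6 MJ
Useful energy = total * eta = 132897.6 * 0.32 = 42527.23 MJ
Convert to kWh: 42527.23 / 3.6
Useful energy = 11813.12 kWh

11813.12


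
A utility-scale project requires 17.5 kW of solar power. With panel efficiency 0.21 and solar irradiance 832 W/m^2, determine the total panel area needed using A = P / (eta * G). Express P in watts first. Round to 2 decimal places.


Convert target power to watts: P = 17.5 * 1000 = 17500.0 W
Compute denominator: eta * G = 0.21 * 832 = 174.72
Required area A = P / (eta * G) = 17500.0 / 174.72
A = 100.16 m^2

100.16


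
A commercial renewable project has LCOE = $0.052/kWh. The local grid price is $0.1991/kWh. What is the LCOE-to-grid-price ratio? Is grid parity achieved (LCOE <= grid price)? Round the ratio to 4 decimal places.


Compare LCOE to grid price:
  LCOE = $0.052/kWh, Grid price = $0.1991/kWh
  Ratio = LCOE / grid_price = 0.052 / 0.1991 = 0.2612
  Grid parity achieved (ratio <= 1)? yes

0.2612


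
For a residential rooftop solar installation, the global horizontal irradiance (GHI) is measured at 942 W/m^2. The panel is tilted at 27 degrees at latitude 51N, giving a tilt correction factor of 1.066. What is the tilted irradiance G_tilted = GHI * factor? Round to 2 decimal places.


Identify the given values:
  GHI = 942 W/m^2, tilt correction factor = 1.066
Apply the formula G_tilted = GHI * factor:
  G_tilted = 942 * 1.066
  G_tilted = 1004.17 W/m^2

1004.17


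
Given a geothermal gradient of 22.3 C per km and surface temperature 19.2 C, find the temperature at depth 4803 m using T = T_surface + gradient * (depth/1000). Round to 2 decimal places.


Convert depth to km: 4803 / 1000 = 4.803 km
Temperature increase = gradient * depth_km = 22.3 * 4.803 = 107.11 C
Temperature at depth = T_surface + delta_T = 19.2 + 107.11
T = 126.31 C

126.31


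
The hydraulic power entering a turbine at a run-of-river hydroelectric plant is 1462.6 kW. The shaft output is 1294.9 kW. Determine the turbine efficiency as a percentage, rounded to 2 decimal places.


Turbine efficiency = (output power / input power) * 100
eta = (1294.9 / 1462.6) * 100
eta = 88.53%

88.53


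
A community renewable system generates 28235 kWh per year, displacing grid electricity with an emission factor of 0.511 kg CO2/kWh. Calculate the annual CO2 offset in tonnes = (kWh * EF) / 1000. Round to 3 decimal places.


CO2 offset in kg = generation * emission_factor
CO2 offset = 28235 * 0.511 = 14428.09 kg
Convert to tonnes:
  CO2 offset = 14428.09 / 1000 = 14.428 tonnes

14.428


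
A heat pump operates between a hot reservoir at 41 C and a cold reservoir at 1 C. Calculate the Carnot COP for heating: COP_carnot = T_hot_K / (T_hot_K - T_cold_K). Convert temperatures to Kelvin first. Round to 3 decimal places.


Convert to Kelvin:
  T_hot = 41 + 273.15 = 314.15 K
  T_cold = 1 + 273.15 = 274.15 K
Apply Carnot COP formula:
  COP = T_hot_K / (T_hot_K - T_cold_K) = 314.15 / 40.0
  COP = 7.854

7.854


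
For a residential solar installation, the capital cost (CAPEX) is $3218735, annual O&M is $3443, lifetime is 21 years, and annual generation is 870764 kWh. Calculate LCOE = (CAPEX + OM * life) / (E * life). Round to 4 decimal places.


Total cost = CAPEX + OM * lifetime = 3218735 + 3443 * 21 = 3218735 + 72303 = 3291038
Total generation = annual * lifetime = 870764 * 21 = 18286044 kWh
LCOE = 3291038 / 18286044
LCOE = 0.1800 $/kWh

0.1800


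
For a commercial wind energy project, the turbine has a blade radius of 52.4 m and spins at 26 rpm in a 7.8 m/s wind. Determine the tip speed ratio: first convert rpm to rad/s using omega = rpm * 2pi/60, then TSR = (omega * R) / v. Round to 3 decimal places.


Convert rotational speed to rad/s:
  omega = 26 * 2 * pi / 60 = 2.7227 rad/s
Compute tip speed:
  v_tip = omega * R = 2.7227 * 52.4 = 142.67 m/s
Tip speed ratio:
  TSR = v_tip / v_wind = 142.67 / 7.8 = 18.291

18.291


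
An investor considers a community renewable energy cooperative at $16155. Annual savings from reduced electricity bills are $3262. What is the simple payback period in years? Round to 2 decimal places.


Simple payback period = initial cost / annual savings
Payback = 16155 / 3262
Payback = 4.95 years

4.95


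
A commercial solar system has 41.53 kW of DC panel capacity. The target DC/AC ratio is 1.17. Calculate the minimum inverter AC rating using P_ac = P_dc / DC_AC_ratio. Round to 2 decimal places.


The inverter AC capacity is determined by the DC/AC ratio.
Given: P_dc = 41.53 kW, DC/AC ratio = 1.17
P_ac = P_dc / ratio = 41.53 / 1.17
P_ac = 35.50 kW

35.50


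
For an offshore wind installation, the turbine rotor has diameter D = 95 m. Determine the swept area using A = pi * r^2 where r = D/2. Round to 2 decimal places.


Compute the rotor radius:
  r = D / 2 = 95 / 2 = 47.5 m
Calculate swept area:
  A = pi * r^2 = pi * 47.5^2
  A = 7088.22 m^2

7088.22


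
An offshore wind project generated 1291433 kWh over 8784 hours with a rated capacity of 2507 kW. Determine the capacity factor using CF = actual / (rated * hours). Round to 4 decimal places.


Capacity factor = actual output / maximum possible output
Maximum possible = rated * hours = 2507 * 8784 = 22021488 kWh
CF = 1291433 / 22021488
CF = 0.0586

0.0586


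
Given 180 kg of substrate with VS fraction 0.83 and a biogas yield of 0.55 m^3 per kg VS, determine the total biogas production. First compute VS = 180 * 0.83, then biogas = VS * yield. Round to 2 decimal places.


Compute volatile solids:
  VS = mass * VS_fraction = 180 * 0.83 = 149.4 kg
Calculate biogas volume:
  Biogas = VS * specific_yield = 149.4 * 0.55
  Biogas = 82.17 m^3

82.17


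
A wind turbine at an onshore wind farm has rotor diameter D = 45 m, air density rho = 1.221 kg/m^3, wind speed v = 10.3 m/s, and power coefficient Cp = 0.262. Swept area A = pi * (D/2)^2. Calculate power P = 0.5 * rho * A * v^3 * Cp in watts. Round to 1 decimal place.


Step 1 -- Compute swept area:
  A = pi * (D/2)^2 = pi * (45/2)^2 = 1590.43 m^2
Step 2 -- Apply wind power equation:
  P = 0.5 * rho * A * v^3 * Cp
  v^3 = 10.3^3 = 1092.727
  P = 0.5 * 1.221 * 1590.43 * 1092.727 * 0.262
  P = 277980.0 W

277980.0


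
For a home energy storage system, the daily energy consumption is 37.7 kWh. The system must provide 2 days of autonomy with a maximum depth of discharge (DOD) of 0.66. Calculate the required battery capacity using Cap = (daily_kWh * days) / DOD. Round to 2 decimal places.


Total energy needed = daily * days = 37.7 * 2 = 75.4 kWh
Account for depth of discharge:
  Cap = total_energy / DOD = 75.4 / 0.66
  Cap = 114.24 kWh

114.24


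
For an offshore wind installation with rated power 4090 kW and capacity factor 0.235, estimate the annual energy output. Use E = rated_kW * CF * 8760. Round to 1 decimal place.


Annual energy = rated_kW * capacity_factor * hours_per_year
Given: P_rated = 4090 kW, CF = 0.235, hours = 8760
E = 4090 * 0.235 * 8760
E = 8419674.0 kWh

8419674.0


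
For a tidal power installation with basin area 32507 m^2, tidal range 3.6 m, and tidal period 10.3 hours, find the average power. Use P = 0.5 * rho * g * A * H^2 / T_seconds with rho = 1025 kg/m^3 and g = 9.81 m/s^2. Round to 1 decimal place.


Convert period to seconds: T = 10.3 * 3600 = 37080.0 s
H^2 = 3.6^2 = 12.96
P = 0.5 * rho * g * A * H^2 / T
P = 0.5 * 1025 * 9.81 * 32507 * 12.96 / 37080.0
P = 57122.2 W

57122.2


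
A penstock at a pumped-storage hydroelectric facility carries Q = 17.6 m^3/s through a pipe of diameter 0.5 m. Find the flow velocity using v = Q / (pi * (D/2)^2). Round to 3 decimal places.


Compute pipe cross-sectional area:
  A = pi * (D/2)^2 = pi * (0.5/2)^2 = 0.1963 m^2
Calculate velocity:
  v = Q / A = 17.6 / 0.1963
  v = 89.636 m/s

89.636


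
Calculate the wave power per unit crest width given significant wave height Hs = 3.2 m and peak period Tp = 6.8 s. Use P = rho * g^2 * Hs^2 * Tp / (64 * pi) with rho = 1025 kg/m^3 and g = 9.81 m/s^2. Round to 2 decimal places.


Apply wave power formula:
  g^2 = 9.81^2 = 96.2361
  Hs^2 = 3.2^2 = 10.24
  Numerator = rho * g^2 * Hs^2 * Tp = 1025 * 96.2361 * 10.24 * 6.8 = 6868639.92
  Denominator = 64 * pi = 201.0619
  P = 6868639.92 / 201.0619 = 34161.81 W/m

34161.81


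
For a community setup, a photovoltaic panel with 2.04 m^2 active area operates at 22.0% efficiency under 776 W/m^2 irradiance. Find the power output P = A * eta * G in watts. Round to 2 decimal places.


Use the solar power formula P = A * eta * G.
Given: A = 2.04 m^2, eta = 0.22, G = 776 W/m^2
P = 2.04 * 0.22 * 776
P = 348.27 W

348.27


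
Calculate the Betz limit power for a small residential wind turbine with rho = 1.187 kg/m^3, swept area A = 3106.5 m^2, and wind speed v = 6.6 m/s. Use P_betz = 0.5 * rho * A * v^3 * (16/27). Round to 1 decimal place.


The Betz coefficient Cp_max = 16/27 = 0.5926
v^3 = 6.6^3 = 287.496
P_betz = 0.5 * rho * A * v^3 * Cp_max
P_betz = 0.5 * 1.187 * 3106.5 * 287.496 * 0.5926
P_betz = 314108.8 W

314108.8


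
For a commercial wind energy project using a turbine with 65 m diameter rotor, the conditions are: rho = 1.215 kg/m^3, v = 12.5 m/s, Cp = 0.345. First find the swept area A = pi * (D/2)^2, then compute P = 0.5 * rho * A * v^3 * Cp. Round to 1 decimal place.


Step 1 -- Compute swept area:
  A = pi * (D/2)^2 = pi * (65/2)^2 = 3318.31 m^2
Step 2 -- Apply wind power equation:
  P = 0.5 * rho * A * v^3 * Cp
  v^3 = 12.5^3 = 1953.125
  P = 0.5 * 1.215 * 3318.31 * 1953.125 * 0.345
  P = 1358351.0 W

1358351.0


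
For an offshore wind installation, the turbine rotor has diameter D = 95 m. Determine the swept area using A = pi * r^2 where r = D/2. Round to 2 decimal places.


Compute the rotor radius:
  r = D / 2 = 95 / 2 = 47.5 m
Calculate swept area:
  A = pi * r^2 = pi * 47.5^2
  A = 7088.22 m^2

7088.22


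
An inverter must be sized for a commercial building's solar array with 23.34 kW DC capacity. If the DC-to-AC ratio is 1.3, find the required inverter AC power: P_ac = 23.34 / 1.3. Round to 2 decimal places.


The inverter AC capacity is determined by the DC/AC ratio.
Given: P_dc = 23.34 kW, DC/AC ratio = 1.3
P_ac = P_dc / ratio = 23.34 / 1.3
P_ac = 17.95 kW

17.95


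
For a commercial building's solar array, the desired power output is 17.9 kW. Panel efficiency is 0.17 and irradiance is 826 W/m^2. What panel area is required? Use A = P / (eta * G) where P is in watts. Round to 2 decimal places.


Convert target power to watts: P = 17.9 * 1000 = 17900.0 W
Compute denominator: eta * G = 0.17 * 826 = 140.42
Required area A = P / (eta * G) = 17900.0 / 140.42
A = 127.47 m^2

127.47


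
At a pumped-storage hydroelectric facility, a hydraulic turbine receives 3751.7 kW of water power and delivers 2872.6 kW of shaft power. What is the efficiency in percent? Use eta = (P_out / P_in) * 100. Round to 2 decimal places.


Turbine efficiency = (output power / input power) * 100
eta = (2872.6 / 3751.7) * 100
eta = 76.57%

76.57


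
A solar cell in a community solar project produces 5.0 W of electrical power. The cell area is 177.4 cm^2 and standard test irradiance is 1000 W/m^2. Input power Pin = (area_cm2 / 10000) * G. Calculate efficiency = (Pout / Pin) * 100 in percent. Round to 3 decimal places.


First compute the input power:
  Pin = area_cm2 / 10000 * G = 177.4 / 10000 * 1000 = 17.74 W
Then compute efficiency:
  Efficiency = (Pout / Pin) * 100 = (5.0 / 17.74) * 100
  Efficiency = 28.185%

28.185


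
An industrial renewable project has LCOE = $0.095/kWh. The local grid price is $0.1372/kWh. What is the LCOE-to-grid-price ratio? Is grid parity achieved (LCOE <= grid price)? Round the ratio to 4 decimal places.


Compare LCOE to grid price:
  LCOE = $0.095/kWh, Grid price = $0.1372/kWh
  Ratio = LCOE / grid_price = 0.095 / 0.1372 = 0.6924
  Grid parity achieved (ratio <= 1)? yes

0.6924


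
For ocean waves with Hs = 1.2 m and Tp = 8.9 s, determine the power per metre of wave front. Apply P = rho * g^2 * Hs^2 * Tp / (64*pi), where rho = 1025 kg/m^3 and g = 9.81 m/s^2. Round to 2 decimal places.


Apply wave power formula:
  g^2 = 9.81^2 = 96.2361
  Hs^2 = 1.2^2 = 1.44
  Numerator = rho * g^2 * Hs^2 * Tp = 1025 * 96.2361 * 1.44 * 8.9 = 1264195.9
  Denominator = 64 * pi = 201.0619
  P = 1264195.9 / 201.0619 = 6287.59 W/m

6287.59


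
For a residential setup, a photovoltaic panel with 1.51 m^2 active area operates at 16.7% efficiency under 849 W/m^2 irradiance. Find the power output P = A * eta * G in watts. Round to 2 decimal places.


Use the solar power formula P = A * eta * G.
Given: A = 1.51 m^2, eta = 0.167, G = 849 W/m^2
P = 1.51 * 0.167 * 849
P = 214.09 W

214.09


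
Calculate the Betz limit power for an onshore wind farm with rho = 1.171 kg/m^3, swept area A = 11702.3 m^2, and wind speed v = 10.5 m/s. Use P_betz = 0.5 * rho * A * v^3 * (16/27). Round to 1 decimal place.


The Betz coefficient Cp_max = 16/27 = 0.5926
v^3 = 10.5^3 = 1157.625
P_betz = 0.5 * rho * A * v^3 * Cp_max
P_betz = 0.5 * 1.171 * 11702.3 * 1157.625 * 0.5926
P_betz = 4700263.9 W

4700263.9


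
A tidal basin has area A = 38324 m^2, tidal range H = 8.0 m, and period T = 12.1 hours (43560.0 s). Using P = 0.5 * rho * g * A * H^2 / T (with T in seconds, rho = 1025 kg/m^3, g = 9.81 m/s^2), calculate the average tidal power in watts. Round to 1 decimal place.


Convert period to seconds: T = 12.1 * 3600 = 43560.0 s
H^2 = 8.0^2 = 64.0
P = 0.5 * rho * g * A * H^2 / T
P = 0.5 * 1025 * 9.81 * 38324 * 64.0 / 43560.0
P = 283090.8 W

283090.8


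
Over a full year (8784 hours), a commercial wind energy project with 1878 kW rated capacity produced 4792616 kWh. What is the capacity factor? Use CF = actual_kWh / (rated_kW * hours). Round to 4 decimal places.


Capacity factor = actual output / maximum possible output
Maximum possible = rated * hours = 1878 * 8784 = 16496352 kWh
CF = 4792616 / 16496352
CF = 0.2905

0.2905


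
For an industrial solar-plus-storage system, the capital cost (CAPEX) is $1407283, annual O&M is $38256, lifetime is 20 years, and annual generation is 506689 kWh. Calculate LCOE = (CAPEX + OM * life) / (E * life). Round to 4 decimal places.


Total cost = CAPEX + OM * lifetime = 1407283 + 38256 * 20 = 1407283 + 765120 = 2172403
Total generation = annual * lifetime = 506689 * 20 = 10133780 kWh
LCOE = 2172403 / 10133780
LCOE = 0.2144 $/kWh

0.2144


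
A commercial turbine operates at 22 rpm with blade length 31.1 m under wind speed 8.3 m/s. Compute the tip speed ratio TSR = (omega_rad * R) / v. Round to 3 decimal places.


Convert rotational speed to rad/s:
  omega = 22 * 2 * pi / 60 = 2.3038 rad/s
Compute tip speed:
  v_tip = omega * R = 2.3038 * 31.1 = 71.649 m/s
Tip speed ratio:
  TSR = v_tip / v_wind = 71.649 / 8.3 = 8.632

8.632


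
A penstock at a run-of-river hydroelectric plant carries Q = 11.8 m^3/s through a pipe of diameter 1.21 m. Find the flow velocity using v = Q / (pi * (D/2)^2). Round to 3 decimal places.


Compute pipe cross-sectional area:
  A = pi * (D/2)^2 = pi * (1.21/2)^2 = 1.1499 m^2
Calculate velocity:
  v = Q / A = 11.8 / 1.1499
  v = 10.262 m/s

10.262


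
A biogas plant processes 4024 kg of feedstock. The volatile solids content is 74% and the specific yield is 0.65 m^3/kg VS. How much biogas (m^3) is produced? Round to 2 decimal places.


Compute volatile solids:
  VS = mass * VS_fraction = 4024 * 0.74 = 2977.76 kg
Calculate biogas volume:
  Biogas = VS * specific_yield = 2977.76 * 0.65
  Biogas = 1935.54 m^3

1935.54


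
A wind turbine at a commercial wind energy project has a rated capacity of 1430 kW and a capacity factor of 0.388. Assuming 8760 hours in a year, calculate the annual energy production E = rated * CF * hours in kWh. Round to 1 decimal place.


Annual energy = rated_kW * capacity_factor * hours_per_year
Given: P_rated = 1430 kW, CF = 0.388, hours = 8760
E = 1430 * 0.388 * 8760
E = 4860398.4 kWh

4860398.4


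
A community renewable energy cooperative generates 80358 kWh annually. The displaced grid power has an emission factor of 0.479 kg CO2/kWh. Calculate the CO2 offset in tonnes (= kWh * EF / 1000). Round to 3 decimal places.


CO2 offset in kg = generation * emission_factor
CO2 offset = 80358 * 0.479 = 38491.48 kg
Convert to tonnes:
  CO2 offset = 38491.48 / 1000 = 38.491 tonnes

38.491


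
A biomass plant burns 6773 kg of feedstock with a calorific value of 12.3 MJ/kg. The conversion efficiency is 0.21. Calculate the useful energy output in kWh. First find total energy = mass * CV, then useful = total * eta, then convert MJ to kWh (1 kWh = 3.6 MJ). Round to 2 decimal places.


Total energy = mass * CV = 6773 * 12.3 = 83307.9 MJ
Useful energy = total * eta = 83307.9 * 0.21 = 17494.66 MJ
Convert to kWh: 17494.66 / 3.6
Useful energy = 4859.63 kWh

4859.63


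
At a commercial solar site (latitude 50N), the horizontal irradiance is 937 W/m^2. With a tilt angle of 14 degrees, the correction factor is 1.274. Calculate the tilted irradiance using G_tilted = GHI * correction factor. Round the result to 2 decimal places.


Identify the given values:
  GHI = 937 W/m^2, tilt correction factor = 1.274
Apply the formula G_tilted = GHI * factor:
  G_tilted = 937 * 1.274
  G_tilted = 1193.74 W/m^2

1193.74


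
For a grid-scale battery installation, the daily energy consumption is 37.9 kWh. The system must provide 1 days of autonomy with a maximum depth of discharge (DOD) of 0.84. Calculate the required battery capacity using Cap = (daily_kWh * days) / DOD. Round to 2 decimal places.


Total energy needed = daily * days = 37.9 * 1 = 37.9 kWh
Account for depth of discharge:
  Cap = total_energy / DOD = 37.9 / 0.84
  Cap = 45.12 kWh

45.12


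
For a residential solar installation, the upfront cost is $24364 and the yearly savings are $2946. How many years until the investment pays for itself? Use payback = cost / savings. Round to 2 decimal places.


Simple payback period = initial cost / annual savings
Payback = 24364 / 2946
Payback = 8.27 years

8.27


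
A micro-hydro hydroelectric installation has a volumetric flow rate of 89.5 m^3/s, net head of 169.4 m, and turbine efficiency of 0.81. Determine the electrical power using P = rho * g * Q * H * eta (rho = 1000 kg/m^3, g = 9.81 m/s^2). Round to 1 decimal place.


Apply the hydropower formula P = rho * g * Q * H * eta
rho * g = 1000 * 9.81 = 9810.0
P = 9810.0 * 89.5 * 169.4 * 0.81
P = 120473205.9 W

120473205.9


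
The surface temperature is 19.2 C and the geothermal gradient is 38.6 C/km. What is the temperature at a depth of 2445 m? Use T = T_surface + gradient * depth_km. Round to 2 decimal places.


Convert depth to km: 2445 / 1000 = 2.445 km
Temperature increase = gradient * depth_km = 38.6 * 2.445 = 94.38 C
Temperature at depth = T_surface + delta_T = 19.2 + 94.38
T = 113.58 C

113.58


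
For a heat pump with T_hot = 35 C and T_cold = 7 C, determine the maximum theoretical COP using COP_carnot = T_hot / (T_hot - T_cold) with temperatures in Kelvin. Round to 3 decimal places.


Convert to Kelvin:
  T_hot = 35 + 273.15 = 308.15 K
  T_cold = 7 + 273.15 = 280.15 K
Apply Carnot COP formula:
  COP = T_hot_K / (T_hot_K - T_cold_K) = 308.15 / 28.0
  COP = 11.005

11.005


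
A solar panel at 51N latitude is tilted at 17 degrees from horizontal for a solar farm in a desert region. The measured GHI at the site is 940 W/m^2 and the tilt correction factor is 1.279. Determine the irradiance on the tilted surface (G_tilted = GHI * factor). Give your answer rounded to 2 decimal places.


Identify the given values:
  GHI = 940 W/m^2, tilt correction factor = 1.279
Apply the formula G_tilted = GHI * factor:
  G_tilted = 940 * 1.279
  G_tilted = 1202.26 W/m^2

1202.26


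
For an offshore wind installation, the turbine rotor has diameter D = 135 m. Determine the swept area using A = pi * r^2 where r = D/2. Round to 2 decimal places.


Compute the rotor radius:
  r = D / 2 = 135 / 2 = 67.5 m
Calculate swept area:
  A = pi * r^2 = pi * 67.5^2
  A = 14313.88 m^2

14313.88


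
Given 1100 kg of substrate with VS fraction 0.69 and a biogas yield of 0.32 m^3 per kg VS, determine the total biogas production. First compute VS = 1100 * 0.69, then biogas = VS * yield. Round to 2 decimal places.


Compute volatile solids:
  VS = mass * VS_fraction = 1100 * 0.69 = 759.0 kg
Calculate biogas volume:
  Biogas = VS * specific_yield = 759.0 * 0.32
  Biogas = 242.88 m^3

242.88


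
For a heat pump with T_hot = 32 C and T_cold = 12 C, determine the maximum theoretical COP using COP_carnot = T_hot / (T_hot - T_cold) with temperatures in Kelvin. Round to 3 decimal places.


Convert to Kelvin:
  T_hot = 32 + 273.15 = 305.15 K
  T_cold = 12 + 273.15 = 285.15 K
Apply Carnot COP formula:
  COP = T_hot_K / (T_hot_K - T_cold_K) = 305.15 / 20.0
  COP = 15.258

15.258


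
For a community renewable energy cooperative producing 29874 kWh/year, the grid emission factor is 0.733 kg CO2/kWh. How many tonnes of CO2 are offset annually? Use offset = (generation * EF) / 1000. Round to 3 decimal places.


CO2 offset in kg = generation * emission_factor
CO2 offset = 29874 * 0.733 = 21897.64 kg
Convert to tonnes:
  CO2 offset = 21897.64 / 1000 = 21.898 tonnes

21.898


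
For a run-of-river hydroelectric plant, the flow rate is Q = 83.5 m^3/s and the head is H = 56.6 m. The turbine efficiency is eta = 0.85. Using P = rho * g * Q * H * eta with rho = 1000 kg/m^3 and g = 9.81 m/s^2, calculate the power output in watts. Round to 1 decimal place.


Apply the hydropower formula P = rho * g * Q * H * eta
rho * g = 1000 * 9.81 = 9810.0
P = 9810.0 * 83.5 * 56.6 * 0.85
P = 39408584.9 W

39408584.9


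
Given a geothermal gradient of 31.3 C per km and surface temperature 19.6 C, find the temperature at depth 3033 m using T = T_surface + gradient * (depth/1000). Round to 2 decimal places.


Convert depth to km: 3033 / 1000 = 3.033 km
Temperature increase = gradient * depth_km = 31.3 * 3.033 = 94.93 C
Temperature at depth = T_surface + delta_T = 19.6 + 94.93
T = 114.53 C

114.53


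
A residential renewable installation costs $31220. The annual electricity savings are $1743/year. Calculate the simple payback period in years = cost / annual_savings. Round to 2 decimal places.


Simple payback period = initial cost / annual savings
Payback = 31220 / 1743
Payback = 17.91 years

17.91


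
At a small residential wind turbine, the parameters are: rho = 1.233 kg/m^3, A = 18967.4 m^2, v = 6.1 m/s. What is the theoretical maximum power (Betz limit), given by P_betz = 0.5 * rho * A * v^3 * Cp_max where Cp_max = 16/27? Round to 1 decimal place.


The Betz coefficient Cp_max = 16/27 = 0.5926
v^3 = 6.1^3 = 226.981
P_betz = 0.5 * rho * A * v^3 * Cp_max
P_betz = 0.5 * 1.233 * 18967.4 * 226.981 * 0.5926
P_betz = 1572847.5 W

1572847.5


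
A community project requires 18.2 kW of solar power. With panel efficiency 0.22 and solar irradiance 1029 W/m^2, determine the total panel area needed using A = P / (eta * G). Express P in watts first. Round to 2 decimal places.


Convert target power to watts: P = 18.2 * 1000 = 18200.0 W
Compute denominator: eta * G = 0.22 * 1029 = 226.38
Required area A = P / (eta * G) = 18200.0 / 226.38
A = 80.40 m^2

80.40


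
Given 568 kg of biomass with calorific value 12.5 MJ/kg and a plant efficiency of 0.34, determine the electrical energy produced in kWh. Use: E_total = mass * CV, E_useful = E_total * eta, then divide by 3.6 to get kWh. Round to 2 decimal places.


Total energy = mass * CV = 568 * 12.5 = 7100.0 MJ
Useful energy = total * eta = 7100.0 * 0.34 = 2414.0 MJ
Convert to kWh: 2414.0 / 3.6
Useful energy = 670.56 kWh

670.56


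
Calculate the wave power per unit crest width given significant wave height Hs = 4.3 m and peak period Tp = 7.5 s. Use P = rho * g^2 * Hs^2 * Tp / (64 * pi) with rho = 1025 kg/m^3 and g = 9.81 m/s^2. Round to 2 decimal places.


Apply wave power formula:
  g^2 = 9.81^2 = 96.2361
  Hs^2 = 4.3^2 = 18.49
  Numerator = rho * g^2 * Hs^2 * Tp = 1025 * 96.2361 * 18.49 * 7.5 = 13679179.7
  Denominator = 64 * pi = 201.0619
  P = 13679179.7 / 201.0619 = 68034.66 W/m

68034.66


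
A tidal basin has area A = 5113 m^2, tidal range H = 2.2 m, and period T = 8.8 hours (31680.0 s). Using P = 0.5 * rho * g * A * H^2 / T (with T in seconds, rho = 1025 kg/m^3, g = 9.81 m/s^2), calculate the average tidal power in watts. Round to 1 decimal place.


Convert period to seconds: T = 8.8 * 3600 = 31680.0 s
H^2 = 2.2^2 = 4.84
P = 0.5 * rho * g * A * H^2 / T
P = 0.5 * 1025 * 9.81 * 5113 * 4.84 / 31680.0
P = 3927.3 W

3927.3


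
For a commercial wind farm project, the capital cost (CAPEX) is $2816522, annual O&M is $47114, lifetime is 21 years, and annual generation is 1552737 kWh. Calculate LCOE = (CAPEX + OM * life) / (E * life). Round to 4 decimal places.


Total cost = CAPEX + OM * lifetime = 2816522 + 47114 * 21 = 2816522 + 989394 = 3805916
Total generation = annual * lifetime = 1552737 * 21 = 32607477 kWh
LCOE = 3805916 / 32607477
LCOE = 0.1167 $/kWh

0.1167


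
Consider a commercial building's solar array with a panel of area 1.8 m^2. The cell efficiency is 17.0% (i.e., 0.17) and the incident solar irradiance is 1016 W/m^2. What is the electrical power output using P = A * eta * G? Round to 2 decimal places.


Use the solar power formula P = A * eta * G.
Given: A = 1.8 m^2, eta = 0.17, G = 1016 W/m^2
P = 1.8 * 0.17 * 1016
P = 310.90 W

310.90


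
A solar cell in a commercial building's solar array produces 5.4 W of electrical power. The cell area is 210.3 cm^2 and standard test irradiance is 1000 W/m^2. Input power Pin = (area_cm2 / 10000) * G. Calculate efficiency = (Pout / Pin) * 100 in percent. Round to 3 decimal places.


First compute the input power:
  Pin = area_cm2 / 10000 * G = 210.3 / 10000 * 1000 = 21.03 W
Then compute efficiency:
  Efficiency = (Pout / Pin) * 100 = (5.4 / 21.03) * 100
  Efficiency = 25.678%

25.678


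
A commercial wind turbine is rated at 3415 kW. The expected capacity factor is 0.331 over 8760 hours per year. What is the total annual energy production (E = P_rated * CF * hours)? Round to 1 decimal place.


Annual energy = rated_kW * capacity_factor * hours_per_year
Given: P_rated = 3415 kW, CF = 0.331, hours = 8760
E = 3415 * 0.331 * 8760
E = 9901997.4 kWh

9901997.4


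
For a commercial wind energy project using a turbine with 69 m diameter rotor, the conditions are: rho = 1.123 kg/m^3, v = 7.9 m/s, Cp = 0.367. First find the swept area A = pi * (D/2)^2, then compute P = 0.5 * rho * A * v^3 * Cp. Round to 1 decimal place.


Step 1 -- Compute swept area:
  A = pi * (D/2)^2 = pi * (69/2)^2 = 3739.28 m^2
Step 2 -- Apply wind power equation:
  P = 0.5 * rho * A * v^3 * Cp
  v^3 = 7.9^3 = 493.039
  P = 0.5 * 1.123 * 3739.28 * 493.039 * 0.367
  P = 379913.9 W

379913.9


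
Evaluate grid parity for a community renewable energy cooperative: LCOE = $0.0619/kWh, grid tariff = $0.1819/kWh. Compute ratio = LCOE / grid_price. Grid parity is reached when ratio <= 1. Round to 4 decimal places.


Compare LCOE to grid price:
  LCOE = $0.0619/kWh, Grid price = $0.1819/kWh
  Ratio = LCOE / grid_price = 0.0619 / 0.1819 = 0.3403
  Grid parity achieved (ratio <= 1)? yes

0.3403


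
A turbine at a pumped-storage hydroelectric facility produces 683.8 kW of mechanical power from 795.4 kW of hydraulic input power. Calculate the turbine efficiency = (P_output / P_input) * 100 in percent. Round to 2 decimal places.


Turbine efficiency = (output power / input power) * 100
eta = (683.8 / 795.4) * 100
eta = 85.97%

85.97


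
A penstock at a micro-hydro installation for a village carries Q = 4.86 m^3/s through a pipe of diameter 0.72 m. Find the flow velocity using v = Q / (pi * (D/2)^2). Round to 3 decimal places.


Compute pipe cross-sectional area:
  A = pi * (D/2)^2 = pi * (0.72/2)^2 = 0.4072 m^2
Calculate velocity:
  v = Q / A = 4.86 / 0.4072
  v = 11.937 m/s

11.937


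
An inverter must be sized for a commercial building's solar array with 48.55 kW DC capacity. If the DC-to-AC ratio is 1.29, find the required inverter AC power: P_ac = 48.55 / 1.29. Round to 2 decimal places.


The inverter AC capacity is determined by the DC/AC ratio.
Given: P_dc = 48.55 kW, DC/AC ratio = 1.29
P_ac = P_dc / ratio = 48.55 / 1.29
P_ac = 37.64 kW

37.64


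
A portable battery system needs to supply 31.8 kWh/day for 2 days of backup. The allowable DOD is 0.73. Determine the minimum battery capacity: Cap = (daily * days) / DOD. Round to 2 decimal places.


Total energy needed = daily * days = 31.8 * 2 = 63.6 kWh
Account for depth of discharge:
  Cap = total_energy / DOD = 63.6 / 0.73
  Cap = 87.12 kWh

87.12


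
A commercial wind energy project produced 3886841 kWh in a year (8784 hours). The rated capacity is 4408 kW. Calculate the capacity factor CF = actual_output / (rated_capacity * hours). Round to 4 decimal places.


Capacity factor = actual output / maximum possible output
Maximum possible = rated * hours = 4408 * 8784 = 38719872 kWh
CF = 3886841 / 38719872
CF = 0.1004

0.1004


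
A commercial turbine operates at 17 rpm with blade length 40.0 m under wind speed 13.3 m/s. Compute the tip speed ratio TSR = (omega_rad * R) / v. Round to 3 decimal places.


Convert rotational speed to rad/s:
  omega = 17 * 2 * pi / 60 = 1.7802 rad/s
Compute tip speed:
  v_tip = omega * R = 1.7802 * 40.0 = 71.209 m/s
Tip speed ratio:
  TSR = v_tip / v_wind = 71.209 / 13.3 = 5.354

5.354


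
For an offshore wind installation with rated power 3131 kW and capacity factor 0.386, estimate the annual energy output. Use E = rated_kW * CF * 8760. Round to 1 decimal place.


Annual energy = rated_kW * capacity_factor * hours_per_year
Given: P_rated = 3131 kW, CF = 0.386, hours = 8760
E = 3131 * 0.386 * 8760
E = 10587038.2 kWh

10587038.2


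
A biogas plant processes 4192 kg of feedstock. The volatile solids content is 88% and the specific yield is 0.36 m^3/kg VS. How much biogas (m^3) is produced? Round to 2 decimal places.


Compute volatile solids:
  VS = mass * VS_fraction = 4192 * 0.88 = 3688.96 kg
Calculate biogas volume:
  Biogas = VS * specific_yield = 3688.96 * 0.36
  Biogas = 1328.03 m^3

1328.03


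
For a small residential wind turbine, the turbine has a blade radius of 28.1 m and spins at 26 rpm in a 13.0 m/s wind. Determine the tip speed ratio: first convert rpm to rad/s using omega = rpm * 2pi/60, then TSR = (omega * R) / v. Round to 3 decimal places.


Convert rotational speed to rad/s:
  omega = 26 * 2 * pi / 60 = 2.7227 rad/s
Compute tip speed:
  v_tip = omega * R = 2.7227 * 28.1 = 76.508 m/s
Tip speed ratio:
  TSR = v_tip / v_wind = 76.508 / 13.0 = 5.885

5.885


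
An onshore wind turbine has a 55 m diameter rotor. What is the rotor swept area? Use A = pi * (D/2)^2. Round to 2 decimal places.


Compute the rotor radius:
  r = D / 2 = 55 / 2 = 27.5 m
Calculate swept area:
  A = pi * r^2 = pi * 27.5^2
  A = 2375.83 m^2

2375.83


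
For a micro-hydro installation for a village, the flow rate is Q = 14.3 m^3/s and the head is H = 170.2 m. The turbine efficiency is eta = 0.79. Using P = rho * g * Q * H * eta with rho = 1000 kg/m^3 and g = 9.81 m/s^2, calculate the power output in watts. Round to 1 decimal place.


Apply the hydropower formula P = rho * g * Q * H * eta
rho * g = 1000 * 9.81 = 9810.0
P = 9810.0 * 14.3 * 170.2 * 0.79
P = 18862171.6 W

18862171.6


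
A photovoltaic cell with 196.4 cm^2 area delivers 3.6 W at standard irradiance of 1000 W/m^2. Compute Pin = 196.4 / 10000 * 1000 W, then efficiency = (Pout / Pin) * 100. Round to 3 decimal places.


First compute the input power:
  Pin = area_cm2 / 10000 * G = 196.4 / 10000 * 1000 = 19.64 W
Then compute efficiency:
  Efficiency = (Pout / Pin) * 100 = (3.6 / 19.64) * 100
  Efficiency = 18.330%

18.330


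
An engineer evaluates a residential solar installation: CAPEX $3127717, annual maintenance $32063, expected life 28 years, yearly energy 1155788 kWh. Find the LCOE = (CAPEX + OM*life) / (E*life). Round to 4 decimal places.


Total cost = CAPEX + OM * lifetime = 3127717 + 32063 * 28 = 3127717 + 897764 = 4025481
Total generation = annual * lifetime = 1155788 * 28 = 32362064 kWh
LCOE = 4025481 / 32362064
LCOE = 0.1244 $/kWh

0.1244


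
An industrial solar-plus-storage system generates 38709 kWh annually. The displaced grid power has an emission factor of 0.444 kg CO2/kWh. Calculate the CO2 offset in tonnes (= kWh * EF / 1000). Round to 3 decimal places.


CO2 offset in kg = generation * emission_factor
CO2 offset = 38709 * 0.444 = 17186.8 kg
Convert to tonnes:
  CO2 offset = 17186.8 / 1000 = 17.187 tonnes

17.187


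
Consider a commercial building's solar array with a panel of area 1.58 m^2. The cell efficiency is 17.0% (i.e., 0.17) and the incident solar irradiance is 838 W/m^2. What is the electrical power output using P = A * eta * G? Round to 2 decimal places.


Use the solar power formula P = A * eta * G.
Given: A = 1.58 m^2, eta = 0.17, G = 838 W/m^2
P = 1.58 * 0.17 * 838
P = 225.09 W

225.09


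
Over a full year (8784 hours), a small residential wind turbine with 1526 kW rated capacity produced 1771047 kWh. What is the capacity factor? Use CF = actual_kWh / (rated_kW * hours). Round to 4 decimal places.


Capacity factor = actual output / maximum possible output
Maximum possible = rated * hours = 1526 * 8784 = 13404384 kWh
CF = 1771047 / 13404384
CF = 0.1321

0.1321


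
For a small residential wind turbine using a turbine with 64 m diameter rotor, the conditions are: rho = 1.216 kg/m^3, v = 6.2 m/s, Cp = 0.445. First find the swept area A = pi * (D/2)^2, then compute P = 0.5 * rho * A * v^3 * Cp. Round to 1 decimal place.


Step 1 -- Compute swept area:
  A = pi * (D/2)^2 = pi * (64/2)^2 = 3216.99 m^2
Step 2 -- Apply wind power equation:
  P = 0.5 * rho * A * v^3 * Cp
  v^3 = 6.2^3 = 238.328
  P = 0.5 * 1.216 * 3216.99 * 238.328 * 0.445
  P = 207438.1 W

207438.1


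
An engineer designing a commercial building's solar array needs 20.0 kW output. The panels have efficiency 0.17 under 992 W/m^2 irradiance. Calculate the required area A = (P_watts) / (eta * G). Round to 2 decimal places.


Convert target power to watts: P = 20.0 * 1000 = 20000.0 W
Compute denominator: eta * G = 0.17 * 992 = 168.64
Required area A = P / (eta * G) = 20000.0 / 168.64
A = 118.60 m^2

118.60


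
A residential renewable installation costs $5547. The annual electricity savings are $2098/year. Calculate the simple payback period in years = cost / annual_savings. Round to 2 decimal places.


Simple payback period = initial cost / annual savings
Payback = 5547 / 2098
Payback = 2.64 years

2.64


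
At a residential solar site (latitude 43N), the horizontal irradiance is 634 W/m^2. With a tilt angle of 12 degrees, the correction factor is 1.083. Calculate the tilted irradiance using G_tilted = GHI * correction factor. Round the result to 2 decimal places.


Identify the given values:
  GHI = 634 W/m^2, tilt correction factor = 1.083
Apply the formula G_tilted = GHI * factor:
  G_tilted = 634 * 1.083
  G_tilted = 686.62 W/m^2

686.62


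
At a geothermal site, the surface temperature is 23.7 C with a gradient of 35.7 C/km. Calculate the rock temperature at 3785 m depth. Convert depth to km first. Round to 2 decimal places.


Convert depth to km: 3785 / 1000 = 3.785 km
Temperature increase = gradient * depth_km = 35.7 * 3.785 = 135.12 C
Temperature at depth = T_surface + delta_T = 23.7 + 135.12
T = 158.82 C

158.82


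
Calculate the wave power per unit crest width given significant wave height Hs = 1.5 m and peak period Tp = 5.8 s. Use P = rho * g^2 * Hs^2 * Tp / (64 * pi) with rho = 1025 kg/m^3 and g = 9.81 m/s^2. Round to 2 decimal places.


Apply wave power formula:
  g^2 = 9.81^2 = 96.2361
  Hs^2 = 1.5^2 = 2.25
  Numerator = rho * g^2 * Hs^2 * Tp = 1025 * 96.2361 * 2.25 * 5.8 = 1287278.13
  Denominator = 64 * pi = 201.0619
  P = 1287278.13 / 201.0619 = 6402.40 W/m

6402.40


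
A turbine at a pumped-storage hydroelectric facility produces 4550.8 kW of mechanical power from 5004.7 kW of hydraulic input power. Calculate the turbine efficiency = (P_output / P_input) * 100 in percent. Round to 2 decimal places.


Turbine efficiency = (output power / input power) * 100
eta = (4550.8 / 5004.7) * 100
eta = 90.93%

90.93


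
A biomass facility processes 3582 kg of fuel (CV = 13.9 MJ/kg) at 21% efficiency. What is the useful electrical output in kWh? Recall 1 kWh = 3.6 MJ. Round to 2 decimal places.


Total energy = mass * CV = 3582 * 13.9 = 49789.8 MJ
Useful energy = total * eta = 49789.8 * 0.21 = 10455.86 MJ
Convert to kWh: 10455.86 / 3.6
Useful energy = 2904.41 kWh

2904.41


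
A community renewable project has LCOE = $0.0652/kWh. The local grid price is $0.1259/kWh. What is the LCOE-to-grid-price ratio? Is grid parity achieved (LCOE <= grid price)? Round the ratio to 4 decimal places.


Compare LCOE to grid price:
  LCOE = $0.0652/kWh, Grid price = $0.1259/kWh
  Ratio = LCOE / grid_price = 0.0652 / 0.1259 = 0.5179
  Grid parity achieved (ratio <= 1)? yes

0.5179


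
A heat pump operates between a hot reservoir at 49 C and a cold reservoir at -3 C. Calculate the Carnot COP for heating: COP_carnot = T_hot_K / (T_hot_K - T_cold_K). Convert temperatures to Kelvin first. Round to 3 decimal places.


Convert to Kelvin:
  T_hot = 49 + 273.15 = 322.15 K
  T_cold = -3 + 273.15 = 270.15 K
Apply Carnot COP formula:
  COP = T_hot_K / (T_hot_K - T_cold_K) = 322.15 / 52.0
  COP = 6.195

6.195


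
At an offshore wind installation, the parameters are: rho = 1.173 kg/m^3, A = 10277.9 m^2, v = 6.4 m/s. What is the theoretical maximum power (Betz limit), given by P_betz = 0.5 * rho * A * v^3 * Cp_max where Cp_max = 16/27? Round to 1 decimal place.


The Betz coefficient Cp_max = 16/27 = 0.5926
v^3 = 6.4^3 = 262.144
P_betz = 0.5 * rho * A * v^3 * Cp_max
P_betz = 0.5 * 1.173 * 10277.9 * 262.144 * 0.5926
P_betz = 936415.4 W

936415.4


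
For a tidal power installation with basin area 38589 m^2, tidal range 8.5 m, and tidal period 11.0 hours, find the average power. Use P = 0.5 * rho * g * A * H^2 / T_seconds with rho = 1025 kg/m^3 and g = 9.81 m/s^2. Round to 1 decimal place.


Convert period to seconds: T = 11.0 * 3600 = 39600.0 s
H^2 = 8.5^2 = 72.25
P = 0.5 * rho * g * A * H^2 / T
P = 0.5 * 1025 * 9.81 * 38589 * 72.25 / 39600.0
P = 353972.1 W

353972.1


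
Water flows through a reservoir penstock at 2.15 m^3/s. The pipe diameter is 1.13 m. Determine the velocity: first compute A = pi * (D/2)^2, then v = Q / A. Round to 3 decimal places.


Compute pipe cross-sectional area:
  A = pi * (D/2)^2 = pi * (1.13/2)^2 = 1.0029 m^2
Calculate velocity:
  v = Q / A = 2.15 / 1.0029
  v = 2.144 m/s

2.144
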